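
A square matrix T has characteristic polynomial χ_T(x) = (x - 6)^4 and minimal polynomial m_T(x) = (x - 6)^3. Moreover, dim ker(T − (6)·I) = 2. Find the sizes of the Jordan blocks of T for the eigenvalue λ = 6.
Block sizes for λ = 6: [3, 1]

Step 1 — from the characteristic polynomial, algebraic multiplicity of λ = 6 is 4. From dim ker(T − (6)·I) = 2, there are exactly 2 Jordan blocks for λ = 6.
Step 2 — from the minimal polynomial, the factor (x − 6)^3 tells us the largest block for λ = 6 has size 3.
Step 3 — with total size 4, 2 blocks, and largest block 3, the block sizes (in nonincreasing order) are [3, 1].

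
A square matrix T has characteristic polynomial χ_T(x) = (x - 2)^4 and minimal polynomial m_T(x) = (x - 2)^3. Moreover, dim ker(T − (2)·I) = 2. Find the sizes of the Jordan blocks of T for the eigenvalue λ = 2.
Block sizes for λ = 2: [3, 1]

Step 1 — from the characteristic polynomial, algebraic multiplicity of λ = 2 is 4. From dim ker(T − (2)·I) = 2, there are exactly 2 Jordan blocks for λ = 2.
Step 2 — from the minimal polynomial, the factor (x − 2)^3 tells us the largest block for λ = 2 has size 3.
Step 3 — with total size 4, 2 blocks, and largest block 3, the block sizes (in nonincreasing order) are [3, 1].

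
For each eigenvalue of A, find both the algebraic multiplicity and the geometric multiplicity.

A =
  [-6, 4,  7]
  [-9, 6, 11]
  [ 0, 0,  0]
λ = 0: alg = 3, geom = 1

Step 1 — factor the characteristic polynomial to read off the algebraic multiplicities:
  χ_A(x) = x^3

Step 2 — compute geometric multiplicities via the rank-nullity identity g(λ) = n − rank(A − λI):
  rank(A − (0)·I) = 2, so dim ker(A − (0)·I) = n − 2 = 1

Summary:
  λ = 0: algebraic multiplicity = 3, geometric multiplicity = 1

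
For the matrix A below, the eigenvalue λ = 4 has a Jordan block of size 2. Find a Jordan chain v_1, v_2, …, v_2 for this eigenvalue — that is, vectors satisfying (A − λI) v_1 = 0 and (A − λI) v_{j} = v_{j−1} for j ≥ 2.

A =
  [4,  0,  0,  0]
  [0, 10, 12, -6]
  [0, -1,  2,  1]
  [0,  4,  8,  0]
A Jordan chain for λ = 4 of length 2:
v_1 = (0, 6, -1, 4)ᵀ
v_2 = (0, 1, 0, 0)ᵀ

Let N = A − (4)·I. We want v_2 with N^2 v_2 = 0 but N^1 v_2 ≠ 0; then v_{j-1} := N · v_j for j = 2, …, 2.

Pick v_2 = (0, 1, 0, 0)ᵀ.
Then v_1 = N · v_2 = (0, 6, -1, 4)ᵀ.

Sanity check: (A − (4)·I) v_1 = (0, 0, 0, 0)ᵀ = 0. ✓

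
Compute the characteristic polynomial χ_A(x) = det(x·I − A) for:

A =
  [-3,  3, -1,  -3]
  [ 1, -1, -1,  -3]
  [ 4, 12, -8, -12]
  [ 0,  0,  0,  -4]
x^4 + 16*x^3 + 96*x^2 + 256*x + 256

Expanding det(x·I − A) (e.g. by cofactor expansion or by noting that A is similar to its Jordan form J, which has the same characteristic polynomial as A) gives
  χ_A(x) = x^4 + 16*x^3 + 96*x^2 + 256*x + 256
which factors as (x + 4)^4. The eigenvalues (with algebraic multiplicities) are λ = -4 with multiplicity 4.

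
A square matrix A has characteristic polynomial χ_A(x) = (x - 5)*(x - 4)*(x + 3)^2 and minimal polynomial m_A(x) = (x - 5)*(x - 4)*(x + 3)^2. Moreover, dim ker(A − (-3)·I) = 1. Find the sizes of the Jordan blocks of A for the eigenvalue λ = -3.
Block sizes for λ = -3: [2]

Step 1 — from the characteristic polynomial, algebraic multiplicity of λ = -3 is 2. From dim ker(A − (-3)·I) = 1, there are exactly 1 Jordan blocks for λ = -3.
Step 2 — from the minimal polynomial, the factor (x + 3)^2 tells us the largest block for λ = -3 has size 2.
Step 3 — with total size 2, 1 blocks, and largest block 2, the block sizes (in nonincreasing order) are [2].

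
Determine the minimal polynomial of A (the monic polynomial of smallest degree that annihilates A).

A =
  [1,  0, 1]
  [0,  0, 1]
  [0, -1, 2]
x^3 - 3*x^2 + 3*x - 1

The characteristic polynomial is χ_A(x) = (x - 1)^3, so the eigenvalues are known. The minimal polynomial is
  m_A(x) = Π_λ (x − λ)^{k_λ}
where k_λ is the size of the *largest* Jordan block for λ (equivalently, the smallest k with (A − λI)^k v = 0 for every generalised eigenvector v of λ).

  λ = 1: largest Jordan block has size 3, contributing (x − 1)^3

So m_A(x) = (x - 1)^3 = x^3 - 3*x^2 + 3*x - 1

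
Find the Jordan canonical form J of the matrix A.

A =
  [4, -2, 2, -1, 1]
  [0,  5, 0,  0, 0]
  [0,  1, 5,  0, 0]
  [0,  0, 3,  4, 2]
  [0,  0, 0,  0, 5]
J_2(4) ⊕ J_2(5) ⊕ J_1(5)

The characteristic polynomial is
  det(x·I − A) = x^5 - 23*x^4 + 211*x^3 - 965*x^2 + 2200*x - 2000 = (x - 5)^3*(x - 4)^2

Eigenvalues and multiplicities (the geometric multiplicity of λ is n − rank(A − λI), which equals the number of Jordan blocks for λ):
  λ = 4: algebraic multiplicity = 2, geometric multiplicity = 1
  λ = 5: algebraic multiplicity = 3, geometric multiplicity = 2

Determining the block sizes for each eigenvalue:
  λ = 4: one block (gm = 1), so the single block has size am = 2 → block sizes [2]
  λ = 5: 2 blocks summing to 3 forces exactly one block of size 2 and the rest size 1 → block sizes [2, 1]

Assembling the blocks gives a Jordan form
J =
  [4, 1, 0, 0, 0]
  [0, 4, 0, 0, 0]
  [0, 0, 5, 1, 0]
  [0, 0, 0, 5, 0]
  [0, 0, 0, 0, 5]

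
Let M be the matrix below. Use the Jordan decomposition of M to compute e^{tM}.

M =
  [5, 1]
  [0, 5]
e^{tM} =
  [exp(5*t), t*exp(5*t)]
  [0, exp(5*t)]

Strategy: write M = P · J · P⁻¹ where J is a Jordan canonical form, so e^{tM} = P · e^{tJ} · P⁻¹, and e^{tJ} can be computed block-by-block.

M has Jordan form
J =
  [5, 1]
  [0, 5]
(up to reordering of blocks).

Per-block formulas:
  For a 2×2 Jordan block J_2(5): exp(t · J_2(5)) = e^(5t)·(I + t·N), where N is the 2×2 nilpotent shift.

After assembling e^{tJ} and conjugating by P, we get:

e^{tM} =
  [exp(5*t), t*exp(5*t)]
  [0, exp(5*t)]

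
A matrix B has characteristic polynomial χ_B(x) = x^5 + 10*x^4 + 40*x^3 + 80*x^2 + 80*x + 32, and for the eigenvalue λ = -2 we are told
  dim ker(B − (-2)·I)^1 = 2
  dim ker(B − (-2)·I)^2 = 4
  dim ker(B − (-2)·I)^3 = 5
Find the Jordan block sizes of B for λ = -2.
Block sizes for λ = -2: [3, 2]

From the dimensions of kernels of powers, the number of Jordan blocks of size at least j is d_j − d_{j−1} where d_j = dim ker(N^j) (with d_0 = 0). Computing the differences gives [2, 2, 1].
The number of blocks of size exactly k is (#blocks of size ≥ k) − (#blocks of size ≥ k + 1), so the partition is: 1 block(s) of size 2, 1 block(s) of size 3.
In nonincreasing order the block sizes are [3, 2].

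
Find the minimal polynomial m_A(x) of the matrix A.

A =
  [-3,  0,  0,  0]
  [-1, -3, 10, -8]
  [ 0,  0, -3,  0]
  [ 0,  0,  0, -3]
x^2 + 6*x + 9

The characteristic polynomial is χ_A(x) = (x + 3)^4, so the eigenvalues are known. The minimal polynomial is
  m_A(x) = Π_λ (x − λ)^{k_λ}
where k_λ is the size of the *largest* Jordan block for λ (equivalently, the smallest k with (A − λI)^k v = 0 for every generalised eigenvector v of λ).

  λ = -3: largest Jordan block has size 2, contributing (x + 3)^2

So m_A(x) = (x + 3)^2 = x^2 + 6*x + 9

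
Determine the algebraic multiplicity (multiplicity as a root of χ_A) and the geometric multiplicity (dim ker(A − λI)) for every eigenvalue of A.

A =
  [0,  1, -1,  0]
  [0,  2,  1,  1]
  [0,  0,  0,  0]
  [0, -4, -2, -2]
λ = 0: alg = 4, geom = 2

Step 1 — factor the characteristic polynomial to read off the algebraic multiplicities:
  χ_A(x) = x^4

Step 2 — compute geometric multiplicities via the rank-nullity identity g(λ) = n − rank(A − λI):
  rank(A − (0)·I) = 2, so dim ker(A − (0)·I) = n − 2 = 2

Summary:
  λ = 0: algebraic multiplicity = 4, geometric multiplicity = 2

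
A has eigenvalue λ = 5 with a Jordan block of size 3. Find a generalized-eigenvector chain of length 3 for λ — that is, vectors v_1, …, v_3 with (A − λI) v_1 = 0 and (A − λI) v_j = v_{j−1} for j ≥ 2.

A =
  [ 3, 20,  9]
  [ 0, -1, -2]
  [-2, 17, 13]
A Jordan chain for λ = 5 of length 3:
v_1 = (-14, 4, -12)ᵀ
v_2 = (-2, 0, -2)ᵀ
v_3 = (1, 0, 0)ᵀ

Let N = A − (5)·I. We want v_3 with N^3 v_3 = 0 but N^2 v_3 ≠ 0; then v_{j-1} := N · v_j for j = 3, …, 2.

Pick v_3 = (1, 0, 0)ᵀ.
Then v_2 = N · v_3 = (-2, 0, -2)ᵀ.
Then v_1 = N · v_2 = (-14, 4, -12)ᵀ.

Sanity check: (A − (5)·I) v_1 = (0, 0, 0)ᵀ = 0. ✓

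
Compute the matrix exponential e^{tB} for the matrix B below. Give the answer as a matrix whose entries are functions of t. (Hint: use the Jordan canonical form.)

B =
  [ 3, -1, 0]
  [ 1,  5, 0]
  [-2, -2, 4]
e^{tB} =
  [-t*exp(4*t) + exp(4*t), -t*exp(4*t), 0]
  [t*exp(4*t), t*exp(4*t) + exp(4*t), 0]
  [-2*t*exp(4*t), -2*t*exp(4*t), exp(4*t)]

Strategy: write B = P · J · P⁻¹ where J is a Jordan canonical form, so e^{tB} = P · e^{tJ} · P⁻¹, and e^{tJ} can be computed block-by-block.

B has Jordan form
J =
  [4, 1, 0]
  [0, 4, 0]
  [0, 0, 4]
(up to reordering of blocks).

Per-block formulas:
  For a 1×1 block at λ = 4: exp(t · [4]) = [e^(4t)].
  For a 2×2 Jordan block J_2(4): exp(t · J_2(4)) = e^(4t)·(I + t·N), where N is the 2×2 nilpotent shift.

After assembling e^{tJ} and conjugating by P, we get:

e^{tB} =
  [-t*exp(4*t) + exp(4*t), -t*exp(4*t), 0]
  [t*exp(4*t), t*exp(4*t) + exp(4*t), 0]
  [-2*t*exp(4*t), -2*t*exp(4*t), exp(4*t)]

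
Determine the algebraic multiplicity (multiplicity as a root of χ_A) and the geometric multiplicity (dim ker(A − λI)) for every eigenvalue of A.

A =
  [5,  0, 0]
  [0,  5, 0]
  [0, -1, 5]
λ = 5: alg = 3, geom = 2

Step 1 — factor the characteristic polynomial to read off the algebraic multiplicities:
  χ_A(x) = (x - 5)^3

Step 2 — compute geometric multiplicities via the rank-nullity identity g(λ) = n − rank(A − λI):
  rank(A − (5)·I) = 1, so dim ker(A − (5)·I) = n − 1 = 2

Summary:
  λ = 5: algebraic multiplicity = 3, geometric multiplicity = 2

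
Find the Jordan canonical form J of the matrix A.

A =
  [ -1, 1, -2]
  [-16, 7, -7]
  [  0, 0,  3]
J_3(3)

The characteristic polynomial is
  det(x·I − A) = x^3 - 9*x^2 + 27*x - 27 = (x - 3)^3

Eigenvalues and multiplicities (the geometric multiplicity of λ is n − rank(A − λI), which equals the number of Jordan blocks for λ):
  λ = 3: algebraic multiplicity = 3, geometric multiplicity = 1

Determining the block sizes for each eigenvalue:
  λ = 3: one block (gm = 1), so the single block has size am = 3 → block sizes [3]

Assembling the blocks gives a Jordan form
J =
  [3, 1, 0]
  [0, 3, 1]
  [0, 0, 3]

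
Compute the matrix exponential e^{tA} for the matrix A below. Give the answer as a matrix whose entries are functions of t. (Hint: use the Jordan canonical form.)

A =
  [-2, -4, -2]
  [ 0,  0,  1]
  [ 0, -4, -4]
e^{tA} =
  [exp(-2*t), -4*t*exp(-2*t), -2*t*exp(-2*t)]
  [0, 2*t*exp(-2*t) + exp(-2*t), t*exp(-2*t)]
  [0, -4*t*exp(-2*t), -2*t*exp(-2*t) + exp(-2*t)]

Strategy: write A = P · J · P⁻¹ where J is a Jordan canonical form, so e^{tA} = P · e^{tJ} · P⁻¹, and e^{tJ} can be computed block-by-block.

A has Jordan form
J =
  [-2,  1,  0]
  [ 0, -2,  0]
  [ 0,  0, -2]
(up to reordering of blocks).

Per-block formulas:
  For a 2×2 Jordan block J_2(-2): exp(t · J_2(-2)) = e^(-2t)·(I + t·N), where N is the 2×2 nilpotent shift.
  For a 1×1 block at λ = -2: exp(t · [-2]) = [e^(-2t)].

After assembling e^{tJ} and conjugating by P, we get:

e^{tA} =
  [exp(-2*t), -4*t*exp(-2*t), -2*t*exp(-2*t)]
  [0, 2*t*exp(-2*t) + exp(-2*t), t*exp(-2*t)]
  [0, -4*t*exp(-2*t), -2*t*exp(-2*t) + exp(-2*t)]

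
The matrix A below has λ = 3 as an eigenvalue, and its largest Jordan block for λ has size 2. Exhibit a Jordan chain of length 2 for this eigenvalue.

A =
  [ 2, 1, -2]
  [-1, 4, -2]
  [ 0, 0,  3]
A Jordan chain for λ = 3 of length 2:
v_1 = (-1, -1, 0)ᵀ
v_2 = (1, 0, 0)ᵀ

Let N = A − (3)·I. We want v_2 with N^2 v_2 = 0 but N^1 v_2 ≠ 0; then v_{j-1} := N · v_j for j = 2, …, 2.

Pick v_2 = (1, 0, 0)ᵀ.
Then v_1 = N · v_2 = (-1, -1, 0)ᵀ.

Sanity check: (A − (3)·I) v_1 = (0, 0, 0)ᵀ = 0. ✓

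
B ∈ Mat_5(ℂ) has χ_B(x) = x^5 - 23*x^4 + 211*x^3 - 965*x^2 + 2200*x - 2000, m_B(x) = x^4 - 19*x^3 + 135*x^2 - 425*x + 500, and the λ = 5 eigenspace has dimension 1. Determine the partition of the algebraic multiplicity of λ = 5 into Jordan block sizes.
Block sizes for λ = 5: [3]

Step 1 — from the characteristic polynomial, algebraic multiplicity of λ = 5 is 3. From dim ker(B − (5)·I) = 1, there are exactly 1 Jordan blocks for λ = 5.
Step 2 — from the minimal polynomial, the factor (x − 5)^3 tells us the largest block for λ = 5 has size 3.
Step 3 — with total size 3, 1 blocks, and largest block 3, the block sizes (in nonincreasing order) are [3].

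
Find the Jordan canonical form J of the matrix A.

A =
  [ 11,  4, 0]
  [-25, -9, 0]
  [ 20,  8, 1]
J_2(1) ⊕ J_1(1)

The characteristic polynomial is
  det(x·I − A) = x^3 - 3*x^2 + 3*x - 1 = (x - 1)^3

Eigenvalues and multiplicities (the geometric multiplicity of λ is n − rank(A − λI), which equals the number of Jordan blocks for λ):
  λ = 1: algebraic multiplicity = 3, geometric multiplicity = 2

Determining the block sizes for each eigenvalue:
  λ = 1: 2 blocks summing to 3 forces exactly one block of size 2 and the rest size 1 → block sizes [2, 1]

Assembling the blocks gives a Jordan form
J =
  [1, 1, 0]
  [0, 1, 0]
  [0, 0, 1]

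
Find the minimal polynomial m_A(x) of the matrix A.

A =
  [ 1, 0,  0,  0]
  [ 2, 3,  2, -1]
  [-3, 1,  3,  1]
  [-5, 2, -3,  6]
x^4 - 13*x^3 + 60*x^2 - 112*x + 64

The characteristic polynomial is χ_A(x) = (x - 4)^3*(x - 1), so the eigenvalues are known. The minimal polynomial is
  m_A(x) = Π_λ (x − λ)^{k_λ}
where k_λ is the size of the *largest* Jordan block for λ (equivalently, the smallest k with (A − λI)^k v = 0 for every generalised eigenvector v of λ).

  λ = 1: largest Jordan block has size 1, contributing (x − 1)
  λ = 4: largest Jordan block has size 3, contributing (x − 4)^3

So m_A(x) = (x - 4)^3*(x - 1) = x^4 - 13*x^3 + 60*x^2 - 112*x + 64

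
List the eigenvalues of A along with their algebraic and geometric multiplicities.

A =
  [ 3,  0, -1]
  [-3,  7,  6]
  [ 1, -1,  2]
λ = 4: alg = 3, geom = 1

Step 1 — factor the characteristic polynomial to read off the algebraic multiplicities:
  χ_A(x) = (x - 4)^3

Step 2 — compute geometric multiplicities via the rank-nullity identity g(λ) = n − rank(A − λI):
  rank(A − (4)·I) = 2, so dim ker(A − (4)·I) = n − 2 = 1

Summary:
  λ = 4: algebraic multiplicity = 3, geometric multiplicity = 1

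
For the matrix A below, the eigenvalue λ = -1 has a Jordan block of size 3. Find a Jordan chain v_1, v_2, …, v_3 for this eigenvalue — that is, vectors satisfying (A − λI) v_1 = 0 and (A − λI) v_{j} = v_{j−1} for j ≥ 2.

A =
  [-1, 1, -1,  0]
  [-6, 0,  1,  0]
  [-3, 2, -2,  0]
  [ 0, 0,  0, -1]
A Jordan chain for λ = -1 of length 3:
v_1 = (-3, -9, -9, 0)ᵀ
v_2 = (0, -6, -3, 0)ᵀ
v_3 = (1, 0, 0, 0)ᵀ

Let N = A − (-1)·I. We want v_3 with N^3 v_3 = 0 but N^2 v_3 ≠ 0; then v_{j-1} := N · v_j for j = 3, …, 2.

Pick v_3 = (1, 0, 0, 0)ᵀ.
Then v_2 = N · v_3 = (0, -6, -3, 0)ᵀ.
Then v_1 = N · v_2 = (-3, -9, -9, 0)ᵀ.

Sanity check: (A − (-1)·I) v_1 = (0, 0, 0, 0)ᵀ = 0. ✓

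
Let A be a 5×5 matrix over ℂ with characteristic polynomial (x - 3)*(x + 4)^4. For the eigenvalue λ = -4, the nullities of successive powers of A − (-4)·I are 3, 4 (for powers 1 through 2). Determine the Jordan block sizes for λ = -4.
Block sizes for λ = -4: [2, 1, 1]

From the dimensions of kernels of powers, the number of Jordan blocks of size at least j is d_j − d_{j−1} where d_j = dim ker(N^j) (with d_0 = 0). Computing the differences gives [3, 1].
The number of blocks of size exactly k is (#blocks of size ≥ k) − (#blocks of size ≥ k + 1), so the partition is: 2 block(s) of size 1, 1 block(s) of size 2.
In nonincreasing order the block sizes are [2, 1, 1].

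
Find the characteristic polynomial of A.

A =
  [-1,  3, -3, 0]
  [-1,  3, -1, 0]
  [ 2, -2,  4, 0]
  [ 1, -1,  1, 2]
x^4 - 8*x^3 + 24*x^2 - 32*x + 16

Expanding det(x·I − A) (e.g. by cofactor expansion or by noting that A is similar to its Jordan form J, which has the same characteristic polynomial as A) gives
  χ_A(x) = x^4 - 8*x^3 + 24*x^2 - 32*x + 16
which factors as (x - 2)^4. The eigenvalues (with algebraic multiplicities) are λ = 2 with multiplicity 4.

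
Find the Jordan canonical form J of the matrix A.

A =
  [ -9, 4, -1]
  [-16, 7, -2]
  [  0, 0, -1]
J_2(-1) ⊕ J_1(-1)

The characteristic polynomial is
  det(x·I − A) = x^3 + 3*x^2 + 3*x + 1 = (x + 1)^3

Eigenvalues and multiplicities (the geometric multiplicity of λ is n − rank(A − λI), which equals the number of Jordan blocks for λ):
  λ = -1: algebraic multiplicity = 3, geometric multiplicity = 2

Determining the block sizes for each eigenvalue:
  λ = -1: 2 blocks summing to 3 forces exactly one block of size 2 and the rest size 1 → block sizes [2, 1]

Assembling the blocks gives a Jordan form
J =
  [-1,  1,  0]
  [ 0, -1,  0]
  [ 0,  0, -1]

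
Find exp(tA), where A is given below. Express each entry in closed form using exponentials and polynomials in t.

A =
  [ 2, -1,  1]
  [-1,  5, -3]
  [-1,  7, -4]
e^{tA} =
  [t^2*exp(t)/2 + t*exp(t) + exp(t), t^2*exp(t) - t*exp(t), -t^2*exp(t)/2 + t*exp(t)]
  [-t^2*exp(t) - t*exp(t), -2*t^2*exp(t) + 4*t*exp(t) + exp(t), t^2*exp(t) - 3*t*exp(t)]
  [-3*t^2*exp(t)/2 - t*exp(t), -3*t^2*exp(t) + 7*t*exp(t), 3*t^2*exp(t)/2 - 5*t*exp(t) + exp(t)]

Strategy: write A = P · J · P⁻¹ where J is a Jordan canonical form, so e^{tA} = P · e^{tJ} · P⁻¹, and e^{tJ} can be computed block-by-block.

A has Jordan form
J =
  [1, 1, 0]
  [0, 1, 1]
  [0, 0, 1]
(up to reordering of blocks).

Per-block formulas:
  For a 3×3 Jordan block J_3(1): exp(t · J_3(1)) = e^(1t)·(I + t·N + (t^2/2)·N^2), where N is the 3×3 nilpotent shift.

After assembling e^{tJ} and conjugating by P, we get:

e^{tA} =
  [t^2*exp(t)/2 + t*exp(t) + exp(t), t^2*exp(t) - t*exp(t), -t^2*exp(t)/2 + t*exp(t)]
  [-t^2*exp(t) - t*exp(t), -2*t^2*exp(t) + 4*t*exp(t) + exp(t), t^2*exp(t) - 3*t*exp(t)]
  [-3*t^2*exp(t)/2 - t*exp(t), -3*t^2*exp(t) + 7*t*exp(t), 3*t^2*exp(t)/2 - 5*t*exp(t) + exp(t)]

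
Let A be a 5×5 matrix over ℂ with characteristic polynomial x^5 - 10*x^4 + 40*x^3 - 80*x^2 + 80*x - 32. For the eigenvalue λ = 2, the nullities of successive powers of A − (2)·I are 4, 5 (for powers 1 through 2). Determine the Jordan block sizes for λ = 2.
Block sizes for λ = 2: [2, 1, 1, 1]

From the dimensions of kernels of powers, the number of Jordan blocks of size at least j is d_j − d_{j−1} where d_j = dim ker(N^j) (with d_0 = 0). Computing the differences gives [4, 1].
The number of blocks of size exactly k is (#blocks of size ≥ k) − (#blocks of size ≥ k + 1), so the partition is: 3 block(s) of size 1, 1 block(s) of size 2.
In nonincreasing order the block sizes are [2, 1, 1, 1].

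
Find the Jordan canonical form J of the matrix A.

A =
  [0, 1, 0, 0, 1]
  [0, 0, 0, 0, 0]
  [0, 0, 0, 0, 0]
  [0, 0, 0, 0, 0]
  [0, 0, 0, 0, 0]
J_2(0) ⊕ J_1(0) ⊕ J_1(0) ⊕ J_1(0)

The characteristic polynomial is
  det(x·I − A) = x^5

Eigenvalues and multiplicities (the geometric multiplicity of λ is n − rank(A − λI), which equals the number of Jordan blocks for λ):
  λ = 0: algebraic multiplicity = 5, geometric multiplicity = 4

Determining the block sizes for each eigenvalue:
  λ = 0: 4 blocks summing to 5 forces exactly one block of size 2 and the rest size 1 → block sizes [2, 1, 1, 1]

Assembling the blocks gives a Jordan form
J =
  [0, 1, 0, 0, 0]
  [0, 0, 0, 0, 0]
  [0, 0, 0, 0, 0]
  [0, 0, 0, 0, 0]
  [0, 0, 0, 0, 0]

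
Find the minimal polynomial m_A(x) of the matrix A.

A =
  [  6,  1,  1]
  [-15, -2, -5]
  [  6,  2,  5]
x^2 - 6*x + 9

The characteristic polynomial is χ_A(x) = (x - 3)^3, so the eigenvalues are known. The minimal polynomial is
  m_A(x) = Π_λ (x − λ)^{k_λ}
where k_λ is the size of the *largest* Jordan block for λ (equivalently, the smallest k with (A − λI)^k v = 0 for every generalised eigenvector v of λ).

  λ = 3: largest Jordan block has size 2, contributing (x − 3)^2

So m_A(x) = (x - 3)^2 = x^2 - 6*x + 9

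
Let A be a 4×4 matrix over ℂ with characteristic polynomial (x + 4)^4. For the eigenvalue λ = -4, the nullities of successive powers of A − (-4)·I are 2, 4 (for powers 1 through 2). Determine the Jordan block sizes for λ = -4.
Block sizes for λ = -4: [2, 2]

From the dimensions of kernels of powers, the number of Jordan blocks of size at least j is d_j − d_{j−1} where d_j = dim ker(N^j) (with d_0 = 0). Computing the differences gives [2, 2].
The number of blocks of size exactly k is (#blocks of size ≥ k) − (#blocks of size ≥ k + 1), so the partition is: 2 block(s) of size 2.
In nonincreasing order the block sizes are [2, 2].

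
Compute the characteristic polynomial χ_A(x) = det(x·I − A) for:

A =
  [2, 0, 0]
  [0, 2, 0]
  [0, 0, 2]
x^3 - 6*x^2 + 12*x - 8

Expanding det(x·I − A) (e.g. by cofactor expansion or by noting that A is similar to its Jordan form J, which has the same characteristic polynomial as A) gives
  χ_A(x) = x^3 - 6*x^2 + 12*x - 8
which factors as (x - 2)^3. The eigenvalues (with algebraic multiplicities) are λ = 2 with multiplicity 3.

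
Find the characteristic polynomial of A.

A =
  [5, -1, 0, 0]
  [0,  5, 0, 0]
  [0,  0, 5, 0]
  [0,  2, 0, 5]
x^4 - 20*x^3 + 150*x^2 - 500*x + 625

Expanding det(x·I − A) (e.g. by cofactor expansion or by noting that A is similar to its Jordan form J, which has the same characteristic polynomial as A) gives
  χ_A(x) = x^4 - 20*x^3 + 150*x^2 - 500*x + 625
which factors as (x - 5)^4. The eigenvalues (with algebraic multiplicities) are λ = 5 with multiplicity 4.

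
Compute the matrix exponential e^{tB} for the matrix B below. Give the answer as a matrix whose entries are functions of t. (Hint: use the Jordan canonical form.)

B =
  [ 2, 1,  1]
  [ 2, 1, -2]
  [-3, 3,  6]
e^{tB} =
  [-t*exp(3*t) + exp(3*t), t*exp(3*t), t*exp(3*t)]
  [2*t*exp(3*t), -2*t*exp(3*t) + exp(3*t), -2*t*exp(3*t)]
  [-3*t*exp(3*t), 3*t*exp(3*t), 3*t*exp(3*t) + exp(3*t)]

Strategy: write B = P · J · P⁻¹ where J is a Jordan canonical form, so e^{tB} = P · e^{tJ} · P⁻¹, and e^{tJ} can be computed block-by-block.

B has Jordan form
J =
  [3, 1, 0]
  [0, 3, 0]
  [0, 0, 3]
(up to reordering of blocks).

Per-block formulas:
  For a 2×2 Jordan block J_2(3): exp(t · J_2(3)) = e^(3t)·(I + t·N), where N is the 2×2 nilpotent shift.
  For a 1×1 block at λ = 3: exp(t · [3]) = [e^(3t)].

After assembling e^{tJ} and conjugating by P, we get:

e^{tB} =
  [-t*exp(3*t) + exp(3*t), t*exp(3*t), t*exp(3*t)]
  [2*t*exp(3*t), -2*t*exp(3*t) + exp(3*t), -2*t*exp(3*t)]
  [-3*t*exp(3*t), 3*t*exp(3*t), 3*t*exp(3*t) + exp(3*t)]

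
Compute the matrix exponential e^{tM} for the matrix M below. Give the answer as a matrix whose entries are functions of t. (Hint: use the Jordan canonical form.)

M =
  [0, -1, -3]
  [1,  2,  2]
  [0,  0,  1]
e^{tM} =
  [-t*exp(t) + exp(t), -t*exp(t), t^2*exp(t)/2 - 3*t*exp(t)]
  [t*exp(t), t*exp(t) + exp(t), -t^2*exp(t)/2 + 2*t*exp(t)]
  [0, 0, exp(t)]

Strategy: write M = P · J · P⁻¹ where J is a Jordan canonical form, so e^{tM} = P · e^{tJ} · P⁻¹, and e^{tJ} can be computed block-by-block.

M has Jordan form
J =
  [1, 1, 0]
  [0, 1, 1]
  [0, 0, 1]
(up to reordering of blocks).

Per-block formulas:
  For a 3×3 Jordan block J_3(1): exp(t · J_3(1)) = e^(1t)·(I + t·N + (t^2/2)·N^2), where N is the 3×3 nilpotent shift.

After assembling e^{tJ} and conjugating by P, we get:

e^{tM} =
  [-t*exp(t) + exp(t), -t*exp(t), t^2*exp(t)/2 - 3*t*exp(t)]
  [t*exp(t), t*exp(t) + exp(t), -t^2*exp(t)/2 + 2*t*exp(t)]
  [0, 0, exp(t)]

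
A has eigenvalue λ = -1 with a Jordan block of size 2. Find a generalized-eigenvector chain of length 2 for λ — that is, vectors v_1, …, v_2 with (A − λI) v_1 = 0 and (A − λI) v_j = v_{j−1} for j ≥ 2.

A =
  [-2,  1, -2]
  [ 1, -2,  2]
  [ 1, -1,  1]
A Jordan chain for λ = -1 of length 2:
v_1 = (-1, 1, 1)ᵀ
v_2 = (1, 0, 0)ᵀ

Let N = A − (-1)·I. We want v_2 with N^2 v_2 = 0 but N^1 v_2 ≠ 0; then v_{j-1} := N · v_j for j = 2, …, 2.

Pick v_2 = (1, 0, 0)ᵀ.
Then v_1 = N · v_2 = (-1, 1, 1)ᵀ.

Sanity check: (A − (-1)·I) v_1 = (0, 0, 0)ᵀ = 0. ✓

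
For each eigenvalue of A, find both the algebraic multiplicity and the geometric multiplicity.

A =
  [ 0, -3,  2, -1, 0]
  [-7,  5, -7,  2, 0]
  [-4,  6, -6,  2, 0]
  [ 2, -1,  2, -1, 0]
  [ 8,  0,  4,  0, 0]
λ = -2: alg = 1, geom = 1; λ = 0: alg = 4, geom = 2

Step 1 — factor the characteristic polynomial to read off the algebraic multiplicities:
  χ_A(x) = x^4*(x + 2)

Step 2 — compute geometric multiplicities via the rank-nullity identity g(λ) = n − rank(A − λI):
  rank(A − (-2)·I) = 4, so dim ker(A − (-2)·I) = n − 4 = 1
  rank(A − (0)·I) = 3, so dim ker(A − (0)·I) = n − 3 = 2

Summary:
  λ = -2: algebraic multiplicity = 1, geometric multiplicity = 1
  λ = 0: algebraic multiplicity = 4, geometric multiplicity = 2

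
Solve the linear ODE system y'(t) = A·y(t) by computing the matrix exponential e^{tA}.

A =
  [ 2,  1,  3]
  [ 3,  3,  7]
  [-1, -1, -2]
e^{tA} =
  [t^2*exp(t)/2 + t*exp(t) + exp(t), t*exp(t), t^2*exp(t)/2 + 3*t*exp(t)]
  [t^2*exp(t) + 3*t*exp(t), 2*t*exp(t) + exp(t), t^2*exp(t) + 7*t*exp(t)]
  [-t^2*exp(t)/2 - t*exp(t), -t*exp(t), -t^2*exp(t)/2 - 3*t*exp(t) + exp(t)]

Strategy: write A = P · J · P⁻¹ where J is a Jordan canonical form, so e^{tA} = P · e^{tJ} · P⁻¹, and e^{tJ} can be computed block-by-block.

A has Jordan form
J =
  [1, 1, 0]
  [0, 1, 1]
  [0, 0, 1]
(up to reordering of blocks).

Per-block formulas:
  For a 3×3 Jordan block J_3(1): exp(t · J_3(1)) = e^(1t)·(I + t·N + (t^2/2)·N^2), where N is the 3×3 nilpotent shift.

After assembling e^{tJ} and conjugating by P, we get:

e^{tA} =
  [t^2*exp(t)/2 + t*exp(t) + exp(t), t*exp(t), t^2*exp(t)/2 + 3*t*exp(t)]
  [t^2*exp(t) + 3*t*exp(t), 2*t*exp(t) + exp(t), t^2*exp(t) + 7*t*exp(t)]
  [-t^2*exp(t)/2 - t*exp(t), -t*exp(t), -t^2*exp(t)/2 - 3*t*exp(t) + exp(t)]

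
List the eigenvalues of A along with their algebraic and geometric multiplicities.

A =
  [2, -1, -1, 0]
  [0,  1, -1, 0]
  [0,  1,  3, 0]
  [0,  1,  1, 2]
λ = 2: alg = 4, geom = 3

Step 1 — factor the characteristic polynomial to read off the algebraic multiplicities:
  χ_A(x) = (x - 2)^4

Step 2 — compute geometric multiplicities via the rank-nullity identity g(λ) = n − rank(A − λI):
  rank(A − (2)·I) = 1, so dim ker(A − (2)·I) = n − 1 = 3

Summary:
  λ = 2: algebraic multiplicity = 4, geometric multiplicity = 3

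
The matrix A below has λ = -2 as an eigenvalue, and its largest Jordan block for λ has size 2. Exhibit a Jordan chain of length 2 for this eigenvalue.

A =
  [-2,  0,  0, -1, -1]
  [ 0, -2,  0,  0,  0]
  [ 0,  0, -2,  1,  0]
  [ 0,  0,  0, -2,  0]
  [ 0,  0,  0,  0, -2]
A Jordan chain for λ = -2 of length 2:
v_1 = (-1, 0, 1, 0, 0)ᵀ
v_2 = (0, 0, 0, 1, 0)ᵀ

Let N = A − (-2)·I. We want v_2 with N^2 v_2 = 0 but N^1 v_2 ≠ 0; then v_{j-1} := N · v_j for j = 2, …, 2.

Pick v_2 = (0, 0, 0, 1, 0)ᵀ.
Then v_1 = N · v_2 = (-1, 0, 1, 0, 0)ᵀ.

Sanity check: (A − (-2)·I) v_1 = (0, 0, 0, 0, 0)ᵀ = 0. ✓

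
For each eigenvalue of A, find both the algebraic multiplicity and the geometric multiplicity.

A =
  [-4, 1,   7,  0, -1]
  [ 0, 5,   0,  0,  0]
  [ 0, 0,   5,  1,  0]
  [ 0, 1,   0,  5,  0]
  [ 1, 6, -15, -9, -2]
λ = -3: alg = 2, geom = 1; λ = 5: alg = 3, geom = 1

Step 1 — factor the characteristic polynomial to read off the algebraic multiplicities:
  χ_A(x) = (x - 5)^3*(x + 3)^2

Step 2 — compute geometric multiplicities via the rank-nullity identity g(λ) = n − rank(A − λI):
  rank(A − (-3)·I) = 4, so dim ker(A − (-3)·I) = n − 4 = 1
  rank(A − (5)·I) = 4, so dim ker(A − (5)·I) = n − 4 = 1

Summary:
  λ = -3: algebraic multiplicity = 2, geometric multiplicity = 1
  λ = 5: algebraic multiplicity = 3, geometric multiplicity = 1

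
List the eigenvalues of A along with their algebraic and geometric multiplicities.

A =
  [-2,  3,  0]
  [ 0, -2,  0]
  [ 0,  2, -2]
λ = -2: alg = 3, geom = 2

Step 1 — factor the characteristic polynomial to read off the algebraic multiplicities:
  χ_A(x) = (x + 2)^3

Step 2 — compute geometric multiplicities via the rank-nullity identity g(λ) = n − rank(A − λI):
  rank(A − (-2)·I) = 1, so dim ker(A − (-2)·I) = n − 1 = 2

Summary:
  λ = -2: algebraic multiplicity = 3, geometric multiplicity = 2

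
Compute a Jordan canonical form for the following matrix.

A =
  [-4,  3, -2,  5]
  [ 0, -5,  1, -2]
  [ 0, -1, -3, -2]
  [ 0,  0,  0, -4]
J_3(-4) ⊕ J_1(-4)

The characteristic polynomial is
  det(x·I − A) = x^4 + 16*x^3 + 96*x^2 + 256*x + 256 = (x + 4)^4

Eigenvalues and multiplicities (the geometric multiplicity of λ is n − rank(A − λI), which equals the number of Jordan blocks for λ):
  λ = -4: algebraic multiplicity = 4, geometric multiplicity = 2

Determining the block sizes for each eigenvalue:
  λ = -4: with am = 4 and gm = 2, the partition is not yet determined (e.g. several partitions of 4 into 2 parts exist). Let N = A − (-4)·I. Computing rank(N^1) = 2, rank(N^2) = 1, rank(N^3) = 0; the number of blocks of size ≥ j is rank(N^{j−1}) − rank(N^j), giving [2, 1, 1]. So we have 1 block(s) of size 3, 1 block(s) of size 1 → block sizes [3, 1]

Assembling the blocks gives a Jordan form
J =
  [-4,  1,  0,  0]
  [ 0, -4,  1,  0]
  [ 0,  0, -4,  0]
  [ 0,  0,  0, -4]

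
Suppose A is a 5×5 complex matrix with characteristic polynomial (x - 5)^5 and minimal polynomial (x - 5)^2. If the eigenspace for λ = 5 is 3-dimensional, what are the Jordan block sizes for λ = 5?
Block sizes for λ = 5: [2, 2, 1]

Step 1 — from the characteristic polynomial, algebraic multiplicity of λ = 5 is 5. From dim ker(A − (5)·I) = 3, there are exactly 3 Jordan blocks for λ = 5.
Step 2 — from the minimal polynomial, the factor (x − 5)^2 tells us the largest block for λ = 5 has size 2.
Step 3 — with total size 5, 3 blocks, and largest block 2, the block sizes (in nonincreasing order) are [2, 2, 1].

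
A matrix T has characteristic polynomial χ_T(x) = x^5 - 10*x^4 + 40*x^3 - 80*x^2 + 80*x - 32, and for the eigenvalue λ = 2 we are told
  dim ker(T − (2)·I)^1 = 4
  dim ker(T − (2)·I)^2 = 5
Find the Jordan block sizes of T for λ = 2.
Block sizes for λ = 2: [2, 1, 1, 1]

From the dimensions of kernels of powers, the number of Jordan blocks of size at least j is d_j − d_{j−1} where d_j = dim ker(N^j) (with d_0 = 0). Computing the differences gives [4, 1].
The number of blocks of size exactly k is (#blocks of size ≥ k) − (#blocks of size ≥ k + 1), so the partition is: 3 block(s) of size 1, 1 block(s) of size 2.
In nonincreasing order the block sizes are [2, 1, 1, 1].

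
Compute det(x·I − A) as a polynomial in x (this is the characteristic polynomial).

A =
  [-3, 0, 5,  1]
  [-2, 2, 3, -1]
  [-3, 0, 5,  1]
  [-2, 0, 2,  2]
x^4 - 6*x^3 + 12*x^2 - 8*x

Expanding det(x·I − A) (e.g. by cofactor expansion or by noting that A is similar to its Jordan form J, which has the same characteristic polynomial as A) gives
  χ_A(x) = x^4 - 6*x^3 + 12*x^2 - 8*x
which factors as x*(x - 2)^3. The eigenvalues (with algebraic multiplicities) are λ = 0 with multiplicity 1, λ = 2 with multiplicity 3.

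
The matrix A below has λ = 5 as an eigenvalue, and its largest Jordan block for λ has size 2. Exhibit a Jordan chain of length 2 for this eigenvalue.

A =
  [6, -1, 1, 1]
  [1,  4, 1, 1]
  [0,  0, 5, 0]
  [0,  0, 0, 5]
A Jordan chain for λ = 5 of length 2:
v_1 = (1, 1, 0, 0)ᵀ
v_2 = (1, 0, 0, 0)ᵀ

Let N = A − (5)·I. We want v_2 with N^2 v_2 = 0 but N^1 v_2 ≠ 0; then v_{j-1} := N · v_j for j = 2, …, 2.

Pick v_2 = (1, 0, 0, 0)ᵀ.
Then v_1 = N · v_2 = (1, 1, 0, 0)ᵀ.

Sanity check: (A − (5)·I) v_1 = (0, 0, 0, 0)ᵀ = 0. ✓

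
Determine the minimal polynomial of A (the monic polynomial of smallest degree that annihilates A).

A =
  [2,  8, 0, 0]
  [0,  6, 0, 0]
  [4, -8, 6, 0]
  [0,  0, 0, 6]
x^2 - 8*x + 12

The characteristic polynomial is χ_A(x) = (x - 6)^3*(x - 2), so the eigenvalues are known. The minimal polynomial is
  m_A(x) = Π_λ (x − λ)^{k_λ}
where k_λ is the size of the *largest* Jordan block for λ (equivalently, the smallest k with (A − λI)^k v = 0 for every generalised eigenvector v of λ).

  λ = 2: largest Jordan block has size 1, contributing (x − 2)
  λ = 6: largest Jordan block has size 1, contributing (x − 6)

So m_A(x) = (x - 6)*(x - 2) = x^2 - 8*x + 12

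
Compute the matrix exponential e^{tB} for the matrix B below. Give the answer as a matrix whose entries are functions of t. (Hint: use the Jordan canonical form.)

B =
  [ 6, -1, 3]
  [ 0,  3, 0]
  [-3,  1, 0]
e^{tB} =
  [3*t*exp(3*t) + exp(3*t), -t*exp(3*t), 3*t*exp(3*t)]
  [0, exp(3*t), 0]
  [-3*t*exp(3*t), t*exp(3*t), -3*t*exp(3*t) + exp(3*t)]

Strategy: write B = P · J · P⁻¹ where J is a Jordan canonical form, so e^{tB} = P · e^{tJ} · P⁻¹, and e^{tJ} can be computed block-by-block.

B has Jordan form
J =
  [3, 1, 0]
  [0, 3, 0]
  [0, 0, 3]
(up to reordering of blocks).

Per-block formulas:
  For a 2×2 Jordan block J_2(3): exp(t · J_2(3)) = e^(3t)·(I + t·N), where N is the 2×2 nilpotent shift.
  For a 1×1 block at λ = 3: exp(t · [3]) = [e^(3t)].

After assembling e^{tJ} and conjugating by P, we get:

e^{tB} =
  [3*t*exp(3*t) + exp(3*t), -t*exp(3*t), 3*t*exp(3*t)]
  [0, exp(3*t), 0]
  [-3*t*exp(3*t), t*exp(3*t), -3*t*exp(3*t) + exp(3*t)]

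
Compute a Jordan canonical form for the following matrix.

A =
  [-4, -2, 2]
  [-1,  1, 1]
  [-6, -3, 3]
J_3(0)

The characteristic polynomial is
  det(x·I − A) = x^3

Eigenvalues and multiplicities (the geometric multiplicity of λ is n − rank(A − λI), which equals the number of Jordan blocks for λ):
  λ = 0: algebraic multiplicity = 3, geometric multiplicity = 1

Determining the block sizes for each eigenvalue:
  λ = 0: one block (gm = 1), so the single block has size am = 3 → block sizes [3]

Assembling the blocks gives a Jordan form
J =
  [0, 1, 0]
  [0, 0, 1]
  [0, 0, 0]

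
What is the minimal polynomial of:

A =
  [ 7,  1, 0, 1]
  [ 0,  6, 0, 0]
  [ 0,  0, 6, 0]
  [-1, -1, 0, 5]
x^2 - 12*x + 36

The characteristic polynomial is χ_A(x) = (x - 6)^4, so the eigenvalues are known. The minimal polynomial is
  m_A(x) = Π_λ (x − λ)^{k_λ}
where k_λ is the size of the *largest* Jordan block for λ (equivalently, the smallest k with (A − λI)^k v = 0 for every generalised eigenvector v of λ).

  λ = 6: largest Jordan block has size 2, contributing (x − 6)^2

So m_A(x) = (x - 6)^2 = x^2 - 12*x + 36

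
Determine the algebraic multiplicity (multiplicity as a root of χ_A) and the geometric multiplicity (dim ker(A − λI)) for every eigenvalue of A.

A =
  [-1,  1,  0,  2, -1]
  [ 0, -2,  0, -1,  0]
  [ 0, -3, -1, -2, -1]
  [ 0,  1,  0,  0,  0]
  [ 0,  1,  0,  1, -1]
λ = -1: alg = 5, geom = 3

Step 1 — factor the characteristic polynomial to read off the algebraic multiplicities:
  χ_A(x) = (x + 1)^5

Step 2 — compute geometric multiplicities via the rank-nullity identity g(λ) = n − rank(A − λI):
  rank(A − (-1)·I) = 2, so dim ker(A − (-1)·I) = n − 2 = 3

Summary:
  λ = -1: algebraic multiplicity = 5, geometric multiplicity = 3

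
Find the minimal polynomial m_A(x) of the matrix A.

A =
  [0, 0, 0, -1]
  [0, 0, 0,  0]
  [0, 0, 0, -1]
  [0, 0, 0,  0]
x^2

The characteristic polynomial is χ_A(x) = x^4, so the eigenvalues are known. The minimal polynomial is
  m_A(x) = Π_λ (x − λ)^{k_λ}
where k_λ is the size of the *largest* Jordan block for λ (equivalently, the smallest k with (A − λI)^k v = 0 for every generalised eigenvector v of λ).

  λ = 0: largest Jordan block has size 2, contributing (x − 0)^2

So m_A(x) = x^2 = x^2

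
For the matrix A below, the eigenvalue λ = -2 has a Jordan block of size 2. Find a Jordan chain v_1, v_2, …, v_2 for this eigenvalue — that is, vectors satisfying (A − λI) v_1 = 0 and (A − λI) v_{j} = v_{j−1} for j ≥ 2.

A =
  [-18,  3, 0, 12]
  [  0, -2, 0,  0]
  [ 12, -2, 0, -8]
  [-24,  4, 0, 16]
A Jordan chain for λ = -2 of length 2:
v_1 = (3, 0, -2, 4)ᵀ
v_2 = (0, 1, 0, 0)ᵀ

Let N = A − (-2)·I. We want v_2 with N^2 v_2 = 0 but N^1 v_2 ≠ 0; then v_{j-1} := N · v_j for j = 2, …, 2.

Pick v_2 = (0, 1, 0, 0)ᵀ.
Then v_1 = N · v_2 = (3, 0, -2, 4)ᵀ.

Sanity check: (A − (-2)·I) v_1 = (0, 0, 0, 0)ᵀ = 0. ✓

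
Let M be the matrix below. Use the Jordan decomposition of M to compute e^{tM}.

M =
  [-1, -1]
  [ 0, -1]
e^{tM} =
  [exp(-t), -t*exp(-t)]
  [0, exp(-t)]

Strategy: write M = P · J · P⁻¹ where J is a Jordan canonical form, so e^{tM} = P · e^{tJ} · P⁻¹, and e^{tJ} can be computed block-by-block.

M has Jordan form
J =
  [-1,  1]
  [ 0, -1]
(up to reordering of blocks).

Per-block formulas:
  For a 2×2 Jordan block J_2(-1): exp(t · J_2(-1)) = e^(-1t)·(I + t·N), where N is the 2×2 nilpotent shift.

After assembling e^{tJ} and conjugating by P, we get:

e^{tM} =
  [exp(-t), -t*exp(-t)]
  [0, exp(-t)]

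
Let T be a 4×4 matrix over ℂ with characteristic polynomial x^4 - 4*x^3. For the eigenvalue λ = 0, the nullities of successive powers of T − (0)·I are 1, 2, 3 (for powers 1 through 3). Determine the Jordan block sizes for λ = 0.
Block sizes for λ = 0: [3]

From the dimensions of kernels of powers, the number of Jordan blocks of size at least j is d_j − d_{j−1} where d_j = dim ker(N^j) (with d_0 = 0). Computing the differences gives [1, 1, 1].
The number of blocks of size exactly k is (#blocks of size ≥ k) − (#blocks of size ≥ k + 1), so the partition is: 1 block(s) of size 3.
In nonincreasing order the block sizes are [3].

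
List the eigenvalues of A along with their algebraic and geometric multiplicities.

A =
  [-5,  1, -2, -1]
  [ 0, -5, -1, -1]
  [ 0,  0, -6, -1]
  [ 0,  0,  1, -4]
λ = -5: alg = 4, geom = 2

Step 1 — factor the characteristic polynomial to read off the algebraic multiplicities:
  χ_A(x) = (x + 5)^4

Step 2 — compute geometric multiplicities via the rank-nullity identity g(λ) = n − rank(A − λI):
  rank(A − (-5)·I) = 2, so dim ker(A − (-5)·I) = n − 2 = 2

Summary:
  λ = -5: algebraic multiplicity = 4, geometric multiplicity = 2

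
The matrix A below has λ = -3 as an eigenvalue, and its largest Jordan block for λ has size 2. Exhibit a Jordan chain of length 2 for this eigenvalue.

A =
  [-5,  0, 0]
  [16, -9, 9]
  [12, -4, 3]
A Jordan chain for λ = -3 of length 2:
v_1 = (0, -6, -4)ᵀ
v_2 = (0, 1, 0)ᵀ

Let N = A − (-3)·I. We want v_2 with N^2 v_2 = 0 but N^1 v_2 ≠ 0; then v_{j-1} := N · v_j for j = 2, …, 2.

Pick v_2 = (0, 1, 0)ᵀ.
Then v_1 = N · v_2 = (0, -6, -4)ᵀ.

Sanity check: (A − (-3)·I) v_1 = (0, 0, 0)ᵀ = 0. ✓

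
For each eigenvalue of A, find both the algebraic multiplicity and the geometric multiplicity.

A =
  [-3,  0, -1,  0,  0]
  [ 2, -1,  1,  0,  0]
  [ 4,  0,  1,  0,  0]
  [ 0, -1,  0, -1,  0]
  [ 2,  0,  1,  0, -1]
λ = -1: alg = 5, geom = 3

Step 1 — factor the characteristic polynomial to read off the algebraic multiplicities:
  χ_A(x) = (x + 1)^5

Step 2 — compute geometric multiplicities via the rank-nullity identity g(λ) = n − rank(A − λI):
  rank(A − (-1)·I) = 2, so dim ker(A − (-1)·I) = n − 2 = 3

Summary:
  λ = -1: algebraic multiplicity = 5, geometric multiplicity = 3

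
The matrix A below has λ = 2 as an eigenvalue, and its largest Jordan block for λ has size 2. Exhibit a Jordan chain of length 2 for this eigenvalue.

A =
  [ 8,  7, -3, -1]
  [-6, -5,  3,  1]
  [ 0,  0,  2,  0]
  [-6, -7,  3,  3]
A Jordan chain for λ = 2 of length 2:
v_1 = (6, -6, 0, -6)ᵀ
v_2 = (1, 0, 0, 0)ᵀ

Let N = A − (2)·I. We want v_2 with N^2 v_2 = 0 but N^1 v_2 ≠ 0; then v_{j-1} := N · v_j for j = 2, …, 2.

Pick v_2 = (1, 0, 0, 0)ᵀ.
Then v_1 = N · v_2 = (6, -6, 0, -6)ᵀ.

Sanity check: (A − (2)·I) v_1 = (0, 0, 0, 0)ᵀ = 0. ✓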